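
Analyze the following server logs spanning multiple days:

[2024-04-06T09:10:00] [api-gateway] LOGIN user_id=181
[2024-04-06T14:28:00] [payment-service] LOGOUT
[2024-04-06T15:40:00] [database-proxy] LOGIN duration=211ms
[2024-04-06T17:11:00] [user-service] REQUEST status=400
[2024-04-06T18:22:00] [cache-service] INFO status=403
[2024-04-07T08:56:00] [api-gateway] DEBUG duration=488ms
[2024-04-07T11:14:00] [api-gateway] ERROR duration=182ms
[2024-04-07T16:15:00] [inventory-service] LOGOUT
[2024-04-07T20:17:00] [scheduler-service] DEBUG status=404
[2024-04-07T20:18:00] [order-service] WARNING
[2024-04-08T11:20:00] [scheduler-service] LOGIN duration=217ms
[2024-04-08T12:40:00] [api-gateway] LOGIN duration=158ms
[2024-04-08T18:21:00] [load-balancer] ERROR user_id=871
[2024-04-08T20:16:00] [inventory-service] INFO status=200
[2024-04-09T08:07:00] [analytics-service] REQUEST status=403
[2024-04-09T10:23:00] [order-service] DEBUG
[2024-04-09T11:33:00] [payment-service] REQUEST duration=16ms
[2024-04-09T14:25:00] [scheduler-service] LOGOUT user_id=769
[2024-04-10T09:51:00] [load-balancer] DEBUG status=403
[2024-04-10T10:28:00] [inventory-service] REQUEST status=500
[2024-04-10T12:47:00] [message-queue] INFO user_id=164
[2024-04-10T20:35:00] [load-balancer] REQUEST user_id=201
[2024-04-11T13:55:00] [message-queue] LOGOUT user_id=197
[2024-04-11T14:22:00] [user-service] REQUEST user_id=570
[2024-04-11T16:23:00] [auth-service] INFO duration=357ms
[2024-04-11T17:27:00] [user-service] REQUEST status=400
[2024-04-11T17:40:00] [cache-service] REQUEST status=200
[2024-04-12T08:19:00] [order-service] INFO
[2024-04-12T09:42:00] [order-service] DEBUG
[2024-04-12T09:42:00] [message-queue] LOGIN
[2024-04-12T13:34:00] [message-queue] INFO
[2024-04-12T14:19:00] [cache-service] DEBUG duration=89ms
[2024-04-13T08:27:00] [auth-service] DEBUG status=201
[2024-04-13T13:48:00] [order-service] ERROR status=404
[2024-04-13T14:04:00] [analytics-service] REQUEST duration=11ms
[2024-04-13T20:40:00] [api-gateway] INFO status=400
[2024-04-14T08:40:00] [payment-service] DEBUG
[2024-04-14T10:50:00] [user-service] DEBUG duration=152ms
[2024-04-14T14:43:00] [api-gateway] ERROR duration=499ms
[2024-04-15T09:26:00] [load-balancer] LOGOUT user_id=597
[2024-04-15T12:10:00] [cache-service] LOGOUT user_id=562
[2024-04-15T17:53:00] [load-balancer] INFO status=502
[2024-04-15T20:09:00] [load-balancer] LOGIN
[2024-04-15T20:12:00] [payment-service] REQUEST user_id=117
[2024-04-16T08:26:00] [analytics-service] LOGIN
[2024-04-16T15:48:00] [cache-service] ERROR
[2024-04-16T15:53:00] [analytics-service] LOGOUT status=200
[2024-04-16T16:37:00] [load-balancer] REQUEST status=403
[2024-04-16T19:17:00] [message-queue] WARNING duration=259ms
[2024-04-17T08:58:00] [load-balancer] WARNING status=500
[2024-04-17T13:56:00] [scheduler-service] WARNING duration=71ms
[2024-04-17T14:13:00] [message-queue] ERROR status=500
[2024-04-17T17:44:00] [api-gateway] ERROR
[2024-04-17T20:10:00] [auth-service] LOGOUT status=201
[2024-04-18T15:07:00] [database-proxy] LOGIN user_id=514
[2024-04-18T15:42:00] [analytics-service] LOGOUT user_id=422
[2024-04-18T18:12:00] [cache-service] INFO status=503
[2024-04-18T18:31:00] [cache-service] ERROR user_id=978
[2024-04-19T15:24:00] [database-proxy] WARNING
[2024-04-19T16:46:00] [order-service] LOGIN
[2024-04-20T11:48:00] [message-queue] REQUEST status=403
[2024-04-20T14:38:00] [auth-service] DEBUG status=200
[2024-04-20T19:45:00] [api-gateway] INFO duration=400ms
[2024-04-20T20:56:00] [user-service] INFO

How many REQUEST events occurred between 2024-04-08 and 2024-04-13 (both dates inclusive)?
8

To filter by date range:

1. Date range: 2024-04-08 through 2024-04-13, both dates inclusive
2. Filter for REQUEST events whose date falls in this range
3. Count matching events: 8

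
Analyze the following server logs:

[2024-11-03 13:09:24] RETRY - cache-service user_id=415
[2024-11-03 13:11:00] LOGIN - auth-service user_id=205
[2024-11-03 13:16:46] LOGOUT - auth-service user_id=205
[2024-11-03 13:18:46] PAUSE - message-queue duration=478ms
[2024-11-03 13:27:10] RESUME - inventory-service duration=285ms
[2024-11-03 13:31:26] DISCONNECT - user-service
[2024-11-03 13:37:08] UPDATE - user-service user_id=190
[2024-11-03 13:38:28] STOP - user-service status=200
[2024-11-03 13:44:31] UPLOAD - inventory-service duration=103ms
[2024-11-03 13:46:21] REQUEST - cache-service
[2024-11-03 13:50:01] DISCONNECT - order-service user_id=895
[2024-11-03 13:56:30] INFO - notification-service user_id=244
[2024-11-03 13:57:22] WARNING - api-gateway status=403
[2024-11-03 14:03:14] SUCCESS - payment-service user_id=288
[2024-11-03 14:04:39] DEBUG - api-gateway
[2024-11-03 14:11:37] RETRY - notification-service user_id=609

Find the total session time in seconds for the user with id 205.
346

To calculate session duration:

1. Find LOGIN event for user_id=205: 2024-11-03 13:11:00
2. Find LOGOUT event for user_id=205: 2024-11-03 13:16:46
3. Session duration: 2024-11-03 13:16:46 - 2024-11-03 13:11:00 = 346 seconds (5 minutes)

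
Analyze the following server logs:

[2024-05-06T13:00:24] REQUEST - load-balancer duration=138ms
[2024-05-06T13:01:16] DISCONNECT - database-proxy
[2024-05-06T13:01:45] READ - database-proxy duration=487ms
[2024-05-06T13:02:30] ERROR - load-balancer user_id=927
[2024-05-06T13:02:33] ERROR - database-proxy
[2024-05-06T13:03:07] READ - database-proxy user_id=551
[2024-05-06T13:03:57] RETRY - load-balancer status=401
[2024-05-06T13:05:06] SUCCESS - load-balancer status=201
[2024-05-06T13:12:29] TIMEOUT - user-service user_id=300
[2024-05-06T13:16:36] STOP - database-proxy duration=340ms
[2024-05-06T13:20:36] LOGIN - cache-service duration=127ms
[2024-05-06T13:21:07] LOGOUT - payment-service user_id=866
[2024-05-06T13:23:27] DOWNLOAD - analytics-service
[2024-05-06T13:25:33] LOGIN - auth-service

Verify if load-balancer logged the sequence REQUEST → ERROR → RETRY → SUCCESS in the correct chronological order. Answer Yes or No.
Yes

To verify sequence order:

1. Find all events in sequence REQUEST → ERROR → RETRY → SUCCESS for load-balancer
2. Extract their timestamps
3. Check if timestamps are in ascending order
4. Result: Yes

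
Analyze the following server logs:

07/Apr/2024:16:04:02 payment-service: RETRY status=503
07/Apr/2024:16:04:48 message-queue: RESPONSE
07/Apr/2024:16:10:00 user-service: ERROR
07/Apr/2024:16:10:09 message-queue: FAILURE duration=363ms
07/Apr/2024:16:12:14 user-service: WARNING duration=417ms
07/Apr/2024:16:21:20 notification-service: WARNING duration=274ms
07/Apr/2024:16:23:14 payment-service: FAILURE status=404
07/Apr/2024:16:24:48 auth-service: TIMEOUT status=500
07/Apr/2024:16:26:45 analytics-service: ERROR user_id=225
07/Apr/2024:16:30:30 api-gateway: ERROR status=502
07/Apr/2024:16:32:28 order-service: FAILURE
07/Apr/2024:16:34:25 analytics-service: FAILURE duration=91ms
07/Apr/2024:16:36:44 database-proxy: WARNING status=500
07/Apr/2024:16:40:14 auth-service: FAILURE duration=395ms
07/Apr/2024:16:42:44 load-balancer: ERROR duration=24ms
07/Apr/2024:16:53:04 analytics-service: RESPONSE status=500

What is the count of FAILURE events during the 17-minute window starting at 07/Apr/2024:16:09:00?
2

To count events in the time window:

1. Window boundaries: 07/Apr/2024:16:09:00 to 07/Apr/2024:16:26:00
2. Filter for FAILURE events within this window
3. Count matching events: 2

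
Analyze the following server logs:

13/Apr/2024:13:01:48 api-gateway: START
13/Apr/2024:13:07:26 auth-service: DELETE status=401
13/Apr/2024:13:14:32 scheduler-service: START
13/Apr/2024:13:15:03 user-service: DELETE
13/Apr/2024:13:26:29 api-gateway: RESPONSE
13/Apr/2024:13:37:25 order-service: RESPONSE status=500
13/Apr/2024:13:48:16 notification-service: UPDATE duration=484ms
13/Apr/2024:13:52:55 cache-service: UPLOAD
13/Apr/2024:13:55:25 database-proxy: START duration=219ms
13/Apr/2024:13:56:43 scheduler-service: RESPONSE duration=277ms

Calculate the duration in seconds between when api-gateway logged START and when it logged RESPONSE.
1481

To find the time between events:

1. Locate the first START event for api-gateway: 13/Apr/2024:13:01:48
2. Locate the first RESPONSE event for api-gateway: 13/Apr/2024:13:26:29
3. Calculate the difference: 13/Apr/2024:13:26:29 - 13/Apr/2024:13:01:48 = 1481 seconds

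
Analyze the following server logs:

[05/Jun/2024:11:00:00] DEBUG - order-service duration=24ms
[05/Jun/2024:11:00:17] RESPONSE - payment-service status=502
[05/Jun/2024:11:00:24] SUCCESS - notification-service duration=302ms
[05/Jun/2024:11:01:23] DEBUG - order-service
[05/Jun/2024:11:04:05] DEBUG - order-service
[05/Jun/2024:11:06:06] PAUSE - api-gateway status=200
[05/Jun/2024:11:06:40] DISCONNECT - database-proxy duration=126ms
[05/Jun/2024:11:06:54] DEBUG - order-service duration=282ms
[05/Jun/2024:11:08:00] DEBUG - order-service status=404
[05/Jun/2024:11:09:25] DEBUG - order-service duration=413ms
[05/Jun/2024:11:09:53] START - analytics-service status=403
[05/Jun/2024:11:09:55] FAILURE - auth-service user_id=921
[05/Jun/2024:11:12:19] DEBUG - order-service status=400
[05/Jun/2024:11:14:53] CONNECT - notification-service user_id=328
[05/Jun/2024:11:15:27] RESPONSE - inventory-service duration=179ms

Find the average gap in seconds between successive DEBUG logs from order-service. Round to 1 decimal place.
123.2

To calculate average interval:

1. Find all DEBUG events for order-service in order
2. Calculate time gaps between consecutive events
3. Compute mean of gaps: 739 / 6 = 123.2 seconds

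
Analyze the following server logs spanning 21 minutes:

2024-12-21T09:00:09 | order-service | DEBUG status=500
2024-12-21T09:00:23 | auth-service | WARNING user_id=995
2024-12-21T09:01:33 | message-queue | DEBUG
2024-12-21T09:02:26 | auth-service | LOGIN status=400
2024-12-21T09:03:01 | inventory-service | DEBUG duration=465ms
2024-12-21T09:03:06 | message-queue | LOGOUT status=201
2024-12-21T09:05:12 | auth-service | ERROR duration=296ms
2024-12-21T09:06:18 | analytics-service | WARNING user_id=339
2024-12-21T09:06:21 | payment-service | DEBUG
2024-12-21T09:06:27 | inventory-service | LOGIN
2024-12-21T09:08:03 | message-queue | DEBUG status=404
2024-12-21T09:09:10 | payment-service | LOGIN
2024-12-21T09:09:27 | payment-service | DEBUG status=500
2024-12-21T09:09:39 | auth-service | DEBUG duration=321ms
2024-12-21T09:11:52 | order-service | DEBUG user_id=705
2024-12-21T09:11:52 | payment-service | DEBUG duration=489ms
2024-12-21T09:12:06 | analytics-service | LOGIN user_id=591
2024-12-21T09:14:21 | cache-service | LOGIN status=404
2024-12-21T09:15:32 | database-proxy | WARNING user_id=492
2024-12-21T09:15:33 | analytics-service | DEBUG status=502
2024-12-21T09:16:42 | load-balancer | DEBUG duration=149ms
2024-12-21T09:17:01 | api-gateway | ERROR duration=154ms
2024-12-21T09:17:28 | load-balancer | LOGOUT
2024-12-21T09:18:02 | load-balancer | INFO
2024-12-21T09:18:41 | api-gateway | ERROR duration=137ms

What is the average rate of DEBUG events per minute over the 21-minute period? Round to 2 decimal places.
0.52

To calculate the rate:

1. Count total DEBUG events: 11
2. Total time period: 21 minutes
3. Rate = 11 / 21 = 0.52 events per minute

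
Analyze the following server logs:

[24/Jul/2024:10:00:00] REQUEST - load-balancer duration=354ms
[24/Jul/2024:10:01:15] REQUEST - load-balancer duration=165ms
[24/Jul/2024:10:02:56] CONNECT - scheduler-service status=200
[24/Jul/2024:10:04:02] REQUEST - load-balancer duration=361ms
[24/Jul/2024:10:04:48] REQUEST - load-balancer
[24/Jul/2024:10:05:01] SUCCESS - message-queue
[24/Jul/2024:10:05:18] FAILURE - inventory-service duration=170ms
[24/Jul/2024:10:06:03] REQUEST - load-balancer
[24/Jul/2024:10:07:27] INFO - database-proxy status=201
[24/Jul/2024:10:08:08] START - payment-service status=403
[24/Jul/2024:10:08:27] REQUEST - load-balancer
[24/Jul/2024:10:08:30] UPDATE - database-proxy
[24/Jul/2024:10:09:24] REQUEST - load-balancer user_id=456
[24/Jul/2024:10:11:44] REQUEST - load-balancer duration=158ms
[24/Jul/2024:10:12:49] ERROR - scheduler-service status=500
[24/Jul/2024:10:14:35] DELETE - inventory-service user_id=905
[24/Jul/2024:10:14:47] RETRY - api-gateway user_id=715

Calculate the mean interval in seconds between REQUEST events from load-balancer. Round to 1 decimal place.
100.6

To calculate average interval:

1. Find all REQUEST events for load-balancer in order
2. Calculate time gaps between consecutive events
3. Compute mean of gaps: 704 / 7 = 100.6 seconds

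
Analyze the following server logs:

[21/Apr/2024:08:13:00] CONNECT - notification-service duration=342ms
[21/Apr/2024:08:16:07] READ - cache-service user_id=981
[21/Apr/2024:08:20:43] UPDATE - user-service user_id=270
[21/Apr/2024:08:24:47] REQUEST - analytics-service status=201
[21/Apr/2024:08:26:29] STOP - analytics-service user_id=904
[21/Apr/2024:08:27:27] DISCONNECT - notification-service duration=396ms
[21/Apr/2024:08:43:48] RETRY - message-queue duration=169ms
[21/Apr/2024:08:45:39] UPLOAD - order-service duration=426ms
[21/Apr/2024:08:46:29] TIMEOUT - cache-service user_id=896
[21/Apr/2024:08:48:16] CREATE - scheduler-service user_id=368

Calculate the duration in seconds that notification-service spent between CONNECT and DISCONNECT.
867

To calculate state duration:

1. Find CONNECT event for notification-service: 21/Apr/2024:08:13:00
2. Find DISCONNECT event for notification-service: 21/Apr/2024:08:27:27
3. Calculate duration: 21/Apr/2024:08:27:27 - 21/Apr/2024:08:13:00 = 867 seconds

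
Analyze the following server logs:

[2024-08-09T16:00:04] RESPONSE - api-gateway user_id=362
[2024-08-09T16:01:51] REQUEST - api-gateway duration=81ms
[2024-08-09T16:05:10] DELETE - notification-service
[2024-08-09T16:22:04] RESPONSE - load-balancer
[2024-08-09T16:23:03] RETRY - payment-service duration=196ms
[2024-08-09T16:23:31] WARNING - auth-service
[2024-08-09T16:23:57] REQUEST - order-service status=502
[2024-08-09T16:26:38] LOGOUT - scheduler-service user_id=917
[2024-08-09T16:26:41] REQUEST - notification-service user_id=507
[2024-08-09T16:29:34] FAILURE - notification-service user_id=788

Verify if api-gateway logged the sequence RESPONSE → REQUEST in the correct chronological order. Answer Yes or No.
Yes

To verify sequence order:

1. Find all events in sequence RESPONSE → REQUEST for api-gateway
2. Extract their timestamps
3. Check if timestamps are in ascending order
4. Result: Yes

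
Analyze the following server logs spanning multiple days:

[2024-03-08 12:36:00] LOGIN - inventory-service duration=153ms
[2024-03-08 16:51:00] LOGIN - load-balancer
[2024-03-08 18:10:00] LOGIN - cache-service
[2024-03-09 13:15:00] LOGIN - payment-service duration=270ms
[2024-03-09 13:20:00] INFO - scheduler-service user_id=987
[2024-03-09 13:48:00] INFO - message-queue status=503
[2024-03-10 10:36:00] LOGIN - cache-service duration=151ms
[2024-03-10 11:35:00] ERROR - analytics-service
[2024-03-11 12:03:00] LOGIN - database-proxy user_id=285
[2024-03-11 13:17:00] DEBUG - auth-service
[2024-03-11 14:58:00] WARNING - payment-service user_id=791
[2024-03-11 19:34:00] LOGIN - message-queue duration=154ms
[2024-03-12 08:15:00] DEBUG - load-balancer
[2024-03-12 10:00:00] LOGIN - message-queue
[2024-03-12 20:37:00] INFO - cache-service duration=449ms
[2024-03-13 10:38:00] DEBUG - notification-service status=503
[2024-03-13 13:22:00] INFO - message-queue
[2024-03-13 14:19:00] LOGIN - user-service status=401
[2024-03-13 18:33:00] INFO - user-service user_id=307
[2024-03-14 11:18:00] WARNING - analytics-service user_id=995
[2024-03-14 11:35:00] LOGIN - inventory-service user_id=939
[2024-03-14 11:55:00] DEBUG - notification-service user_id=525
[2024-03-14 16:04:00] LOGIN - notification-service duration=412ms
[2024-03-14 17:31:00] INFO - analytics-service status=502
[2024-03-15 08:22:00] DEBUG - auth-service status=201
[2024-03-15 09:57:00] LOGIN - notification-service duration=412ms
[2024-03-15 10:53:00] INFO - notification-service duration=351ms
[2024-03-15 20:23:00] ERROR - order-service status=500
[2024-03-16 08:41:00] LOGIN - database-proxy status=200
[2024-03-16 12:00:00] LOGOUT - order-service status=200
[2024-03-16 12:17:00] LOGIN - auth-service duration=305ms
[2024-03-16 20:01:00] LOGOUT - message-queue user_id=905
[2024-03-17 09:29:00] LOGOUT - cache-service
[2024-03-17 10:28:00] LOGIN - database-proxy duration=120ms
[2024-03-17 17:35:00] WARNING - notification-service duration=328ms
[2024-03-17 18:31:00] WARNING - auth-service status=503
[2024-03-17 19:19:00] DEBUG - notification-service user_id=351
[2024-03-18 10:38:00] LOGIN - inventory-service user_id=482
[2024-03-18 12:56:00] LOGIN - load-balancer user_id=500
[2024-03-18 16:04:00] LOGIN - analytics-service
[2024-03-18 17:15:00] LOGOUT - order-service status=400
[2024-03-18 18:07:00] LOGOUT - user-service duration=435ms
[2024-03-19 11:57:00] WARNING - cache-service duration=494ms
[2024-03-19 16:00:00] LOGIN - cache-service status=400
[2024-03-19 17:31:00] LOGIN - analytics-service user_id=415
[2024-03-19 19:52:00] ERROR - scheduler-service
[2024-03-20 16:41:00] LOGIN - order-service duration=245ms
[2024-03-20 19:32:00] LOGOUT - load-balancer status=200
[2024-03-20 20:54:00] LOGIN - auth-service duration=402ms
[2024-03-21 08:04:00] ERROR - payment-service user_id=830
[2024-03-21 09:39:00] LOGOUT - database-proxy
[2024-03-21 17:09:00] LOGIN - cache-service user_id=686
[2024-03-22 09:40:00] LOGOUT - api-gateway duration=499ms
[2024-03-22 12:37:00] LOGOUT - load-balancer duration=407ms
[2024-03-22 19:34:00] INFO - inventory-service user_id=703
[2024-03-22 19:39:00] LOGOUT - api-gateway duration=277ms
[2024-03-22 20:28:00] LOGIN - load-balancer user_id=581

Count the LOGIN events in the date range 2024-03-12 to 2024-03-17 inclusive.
8

To filter by date range:

1. Date range: 2024-03-12 through 2024-03-17, both dates inclusive
2. Filter for LOGIN events whose date falls in this range
3. Count matching events: 8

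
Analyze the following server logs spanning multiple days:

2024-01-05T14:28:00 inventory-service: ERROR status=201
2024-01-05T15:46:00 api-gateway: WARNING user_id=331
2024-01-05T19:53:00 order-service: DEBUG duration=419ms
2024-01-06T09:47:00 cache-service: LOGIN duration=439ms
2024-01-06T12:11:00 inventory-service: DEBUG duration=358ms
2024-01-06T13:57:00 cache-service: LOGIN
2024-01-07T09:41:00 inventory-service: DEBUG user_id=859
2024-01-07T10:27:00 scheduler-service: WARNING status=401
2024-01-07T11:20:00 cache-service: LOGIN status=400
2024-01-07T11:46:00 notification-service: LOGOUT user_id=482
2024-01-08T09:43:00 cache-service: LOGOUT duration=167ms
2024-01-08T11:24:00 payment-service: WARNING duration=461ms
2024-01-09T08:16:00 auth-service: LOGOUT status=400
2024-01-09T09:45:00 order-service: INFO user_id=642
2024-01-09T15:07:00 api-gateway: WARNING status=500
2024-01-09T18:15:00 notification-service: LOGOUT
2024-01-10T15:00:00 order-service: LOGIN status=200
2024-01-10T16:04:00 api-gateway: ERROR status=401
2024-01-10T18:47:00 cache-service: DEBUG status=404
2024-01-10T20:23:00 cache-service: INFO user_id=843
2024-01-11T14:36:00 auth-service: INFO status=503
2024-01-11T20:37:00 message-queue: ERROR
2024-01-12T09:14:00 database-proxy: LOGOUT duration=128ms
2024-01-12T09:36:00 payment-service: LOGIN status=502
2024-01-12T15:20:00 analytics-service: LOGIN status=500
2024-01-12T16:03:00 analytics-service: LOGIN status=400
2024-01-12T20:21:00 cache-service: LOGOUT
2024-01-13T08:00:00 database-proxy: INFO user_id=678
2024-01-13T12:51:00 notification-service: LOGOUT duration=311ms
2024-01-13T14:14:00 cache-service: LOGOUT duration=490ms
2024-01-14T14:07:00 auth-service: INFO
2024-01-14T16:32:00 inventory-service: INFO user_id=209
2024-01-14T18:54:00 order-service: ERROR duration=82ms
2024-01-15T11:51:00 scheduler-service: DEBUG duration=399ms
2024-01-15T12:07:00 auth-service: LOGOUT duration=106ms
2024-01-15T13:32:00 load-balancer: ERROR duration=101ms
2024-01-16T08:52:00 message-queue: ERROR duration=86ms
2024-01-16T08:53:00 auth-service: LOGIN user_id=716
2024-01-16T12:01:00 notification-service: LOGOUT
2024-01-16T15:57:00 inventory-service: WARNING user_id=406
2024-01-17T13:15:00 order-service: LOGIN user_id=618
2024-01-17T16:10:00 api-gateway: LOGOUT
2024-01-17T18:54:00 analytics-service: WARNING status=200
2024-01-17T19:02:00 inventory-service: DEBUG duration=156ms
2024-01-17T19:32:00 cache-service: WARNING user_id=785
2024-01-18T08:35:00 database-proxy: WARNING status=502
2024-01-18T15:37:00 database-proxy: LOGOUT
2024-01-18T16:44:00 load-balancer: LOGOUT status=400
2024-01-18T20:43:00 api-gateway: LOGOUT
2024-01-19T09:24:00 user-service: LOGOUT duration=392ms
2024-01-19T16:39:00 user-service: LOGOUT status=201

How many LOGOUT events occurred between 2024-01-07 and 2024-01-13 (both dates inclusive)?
8

To filter by date range:

1. Date range: 2024-01-07 through 2024-01-13, both dates inclusive
2. Filter for LOGOUT events whose date falls in this range
3. Count matching events: 8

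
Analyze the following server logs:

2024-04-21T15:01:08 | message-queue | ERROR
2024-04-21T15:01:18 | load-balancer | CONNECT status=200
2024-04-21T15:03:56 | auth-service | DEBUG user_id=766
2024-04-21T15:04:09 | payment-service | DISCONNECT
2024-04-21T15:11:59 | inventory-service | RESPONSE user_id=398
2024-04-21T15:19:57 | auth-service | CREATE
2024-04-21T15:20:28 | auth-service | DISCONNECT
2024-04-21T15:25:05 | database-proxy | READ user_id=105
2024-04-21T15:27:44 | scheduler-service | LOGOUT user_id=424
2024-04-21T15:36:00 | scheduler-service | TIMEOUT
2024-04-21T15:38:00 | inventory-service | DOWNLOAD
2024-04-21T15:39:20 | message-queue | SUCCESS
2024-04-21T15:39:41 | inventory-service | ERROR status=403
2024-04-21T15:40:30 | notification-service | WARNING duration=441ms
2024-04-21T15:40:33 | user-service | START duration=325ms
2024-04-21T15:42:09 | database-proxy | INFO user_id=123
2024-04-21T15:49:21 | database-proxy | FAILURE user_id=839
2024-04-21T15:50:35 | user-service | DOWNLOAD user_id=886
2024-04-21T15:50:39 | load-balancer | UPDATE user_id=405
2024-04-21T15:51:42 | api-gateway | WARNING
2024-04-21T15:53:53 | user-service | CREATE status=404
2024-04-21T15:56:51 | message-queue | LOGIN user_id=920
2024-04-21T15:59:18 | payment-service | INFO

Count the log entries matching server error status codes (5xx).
0

To find matching entries:

1. Pattern to match: server error status codes (5xx)
2. Scan each log entry for the pattern
3. Count matches: 0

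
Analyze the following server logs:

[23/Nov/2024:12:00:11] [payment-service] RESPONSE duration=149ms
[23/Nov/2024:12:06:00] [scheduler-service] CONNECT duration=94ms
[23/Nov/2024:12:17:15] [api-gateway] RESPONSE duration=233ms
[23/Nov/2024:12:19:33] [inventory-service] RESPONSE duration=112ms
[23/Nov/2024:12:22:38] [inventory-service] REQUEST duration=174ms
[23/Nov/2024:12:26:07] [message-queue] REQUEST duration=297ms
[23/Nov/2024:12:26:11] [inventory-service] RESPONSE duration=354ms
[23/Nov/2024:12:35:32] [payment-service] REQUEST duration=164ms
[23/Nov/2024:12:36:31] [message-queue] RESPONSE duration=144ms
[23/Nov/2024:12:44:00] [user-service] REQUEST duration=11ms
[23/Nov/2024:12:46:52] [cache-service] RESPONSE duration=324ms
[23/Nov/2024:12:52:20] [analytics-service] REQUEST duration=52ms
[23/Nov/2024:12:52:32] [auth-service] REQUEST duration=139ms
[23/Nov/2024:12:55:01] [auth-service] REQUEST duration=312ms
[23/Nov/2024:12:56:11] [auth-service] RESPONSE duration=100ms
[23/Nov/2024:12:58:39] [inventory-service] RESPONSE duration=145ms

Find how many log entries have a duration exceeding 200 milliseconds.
5

To count timeouts:

1. Threshold: 200ms
2. Extract duration from each log entry
3. Count entries where duration > 200
4. Timeout count: 5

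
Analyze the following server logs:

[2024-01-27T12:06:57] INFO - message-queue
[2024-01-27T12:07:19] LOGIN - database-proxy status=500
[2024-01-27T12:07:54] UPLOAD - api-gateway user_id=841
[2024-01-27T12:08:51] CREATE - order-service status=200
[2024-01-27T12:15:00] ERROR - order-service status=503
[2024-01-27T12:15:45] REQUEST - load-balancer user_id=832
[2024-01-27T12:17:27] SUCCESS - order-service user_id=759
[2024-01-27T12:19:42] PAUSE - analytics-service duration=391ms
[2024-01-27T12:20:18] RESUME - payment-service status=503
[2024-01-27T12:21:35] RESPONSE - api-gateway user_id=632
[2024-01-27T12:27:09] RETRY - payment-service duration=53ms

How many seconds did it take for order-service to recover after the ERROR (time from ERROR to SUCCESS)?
147

To calculate recovery time:

1. Find ERROR event for order-service: 2024-01-27T12:15:00
2. Find next SUCCESS event for order-service: 2024-01-27T12:17:27
3. Recovery time: 2024-01-27T12:17:27 - 2024-01-27T12:15:00 = 147 seconds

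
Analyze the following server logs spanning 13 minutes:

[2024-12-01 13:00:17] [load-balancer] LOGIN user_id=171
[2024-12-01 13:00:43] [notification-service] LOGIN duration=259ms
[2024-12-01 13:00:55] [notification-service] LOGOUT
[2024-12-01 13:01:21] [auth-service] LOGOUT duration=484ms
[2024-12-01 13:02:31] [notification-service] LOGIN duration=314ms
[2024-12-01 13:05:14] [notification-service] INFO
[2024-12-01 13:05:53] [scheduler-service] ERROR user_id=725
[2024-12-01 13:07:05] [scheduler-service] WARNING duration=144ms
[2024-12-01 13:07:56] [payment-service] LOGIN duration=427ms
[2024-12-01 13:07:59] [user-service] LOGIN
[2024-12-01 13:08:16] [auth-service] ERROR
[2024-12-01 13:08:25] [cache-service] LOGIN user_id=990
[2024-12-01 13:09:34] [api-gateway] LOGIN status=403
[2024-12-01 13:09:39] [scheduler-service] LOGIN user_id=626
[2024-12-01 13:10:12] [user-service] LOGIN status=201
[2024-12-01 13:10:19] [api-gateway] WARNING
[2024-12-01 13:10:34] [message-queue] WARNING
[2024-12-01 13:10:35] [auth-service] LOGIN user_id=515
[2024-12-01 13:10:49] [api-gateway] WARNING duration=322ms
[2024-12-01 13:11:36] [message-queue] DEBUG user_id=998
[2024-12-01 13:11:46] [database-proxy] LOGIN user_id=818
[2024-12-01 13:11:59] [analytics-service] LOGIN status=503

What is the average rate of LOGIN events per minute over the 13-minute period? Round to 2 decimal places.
0.92

To calculate the rate:

1. Count total LOGIN events: 12
2. Total time period: 13 minutes
3. Rate = 12 / 13 = 0.92 events per minute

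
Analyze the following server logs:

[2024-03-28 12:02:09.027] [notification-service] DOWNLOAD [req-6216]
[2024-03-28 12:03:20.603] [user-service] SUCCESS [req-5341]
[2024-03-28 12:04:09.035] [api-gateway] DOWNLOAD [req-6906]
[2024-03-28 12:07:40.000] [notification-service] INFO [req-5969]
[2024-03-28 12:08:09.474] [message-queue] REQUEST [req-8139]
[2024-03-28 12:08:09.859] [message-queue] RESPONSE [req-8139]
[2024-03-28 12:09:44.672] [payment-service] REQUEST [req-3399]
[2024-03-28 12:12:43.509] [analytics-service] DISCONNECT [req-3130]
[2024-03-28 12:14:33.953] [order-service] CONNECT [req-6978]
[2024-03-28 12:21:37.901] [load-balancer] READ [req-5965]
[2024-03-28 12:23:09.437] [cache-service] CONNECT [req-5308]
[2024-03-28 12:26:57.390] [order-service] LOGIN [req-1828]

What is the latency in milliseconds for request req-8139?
385

To calculate latency:

1. Find REQUEST with id req-8139: 2024-03-28 12:08:09.474
2. Find RESPONSE with id req-8139: 2024-03-28 12:08:09.859
3. Latency: 2024-03-28 12:08:09.859 - 2024-03-28 12:08:09.474 = 385ms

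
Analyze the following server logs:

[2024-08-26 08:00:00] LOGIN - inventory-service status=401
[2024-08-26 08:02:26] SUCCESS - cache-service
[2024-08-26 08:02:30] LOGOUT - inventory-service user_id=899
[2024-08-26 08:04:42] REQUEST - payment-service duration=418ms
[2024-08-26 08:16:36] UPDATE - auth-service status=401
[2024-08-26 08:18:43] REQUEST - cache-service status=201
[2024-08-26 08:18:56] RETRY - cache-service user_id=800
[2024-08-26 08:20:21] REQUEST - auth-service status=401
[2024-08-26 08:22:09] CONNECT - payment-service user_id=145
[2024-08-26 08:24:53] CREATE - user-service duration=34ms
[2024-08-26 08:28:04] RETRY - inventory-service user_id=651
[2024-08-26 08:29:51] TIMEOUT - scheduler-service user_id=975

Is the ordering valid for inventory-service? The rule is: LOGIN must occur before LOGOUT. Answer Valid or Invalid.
Valid

To validate ordering:

1. Required order: LOGIN → LOGOUT
2. Rule: LOGIN must occur before LOGOUT
3. Check actual order of events for inventory-service
4. Result: Valid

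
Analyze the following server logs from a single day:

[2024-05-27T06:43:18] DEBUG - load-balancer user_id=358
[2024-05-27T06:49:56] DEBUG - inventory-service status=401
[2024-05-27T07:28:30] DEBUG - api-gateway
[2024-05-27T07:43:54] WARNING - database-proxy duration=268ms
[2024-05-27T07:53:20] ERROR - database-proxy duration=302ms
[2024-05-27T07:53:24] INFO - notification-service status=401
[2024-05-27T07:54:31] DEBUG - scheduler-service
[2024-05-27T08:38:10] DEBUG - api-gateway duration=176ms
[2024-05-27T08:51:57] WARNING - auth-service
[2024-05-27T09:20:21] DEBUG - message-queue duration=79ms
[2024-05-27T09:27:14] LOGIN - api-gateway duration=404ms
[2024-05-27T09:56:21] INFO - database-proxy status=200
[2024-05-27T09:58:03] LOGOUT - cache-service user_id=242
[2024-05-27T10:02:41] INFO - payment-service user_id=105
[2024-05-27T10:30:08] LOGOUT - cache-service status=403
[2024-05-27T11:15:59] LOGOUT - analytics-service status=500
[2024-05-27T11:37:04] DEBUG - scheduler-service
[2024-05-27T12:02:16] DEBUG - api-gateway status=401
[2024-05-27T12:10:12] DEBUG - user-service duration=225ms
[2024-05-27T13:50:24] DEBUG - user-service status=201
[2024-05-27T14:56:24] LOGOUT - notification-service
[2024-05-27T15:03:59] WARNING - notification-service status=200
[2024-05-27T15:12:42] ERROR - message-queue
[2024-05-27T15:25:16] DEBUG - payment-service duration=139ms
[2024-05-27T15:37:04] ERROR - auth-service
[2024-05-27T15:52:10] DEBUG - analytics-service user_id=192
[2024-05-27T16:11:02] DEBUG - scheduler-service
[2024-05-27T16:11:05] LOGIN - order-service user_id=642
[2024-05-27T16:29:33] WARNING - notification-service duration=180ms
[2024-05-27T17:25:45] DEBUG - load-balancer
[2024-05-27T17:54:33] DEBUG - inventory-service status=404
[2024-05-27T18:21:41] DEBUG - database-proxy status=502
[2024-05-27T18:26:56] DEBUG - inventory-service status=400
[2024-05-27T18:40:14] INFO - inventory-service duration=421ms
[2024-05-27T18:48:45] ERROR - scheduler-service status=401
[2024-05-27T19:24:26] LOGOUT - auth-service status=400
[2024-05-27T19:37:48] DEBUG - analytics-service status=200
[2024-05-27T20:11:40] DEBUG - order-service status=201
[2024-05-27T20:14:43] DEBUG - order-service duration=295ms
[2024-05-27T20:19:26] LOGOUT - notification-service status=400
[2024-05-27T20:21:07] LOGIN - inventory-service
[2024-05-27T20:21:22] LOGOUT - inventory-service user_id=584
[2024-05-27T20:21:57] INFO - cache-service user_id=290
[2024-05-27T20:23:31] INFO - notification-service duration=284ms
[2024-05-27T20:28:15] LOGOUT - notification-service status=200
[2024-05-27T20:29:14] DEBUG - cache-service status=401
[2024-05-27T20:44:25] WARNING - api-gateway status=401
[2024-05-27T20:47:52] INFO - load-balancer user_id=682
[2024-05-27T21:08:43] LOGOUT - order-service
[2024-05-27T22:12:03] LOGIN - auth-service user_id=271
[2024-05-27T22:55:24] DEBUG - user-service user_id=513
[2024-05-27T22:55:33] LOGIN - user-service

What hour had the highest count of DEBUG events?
20

To find the peak hour:

1. Group all DEBUG events by hour
2. Count events in each hour
3. Find hour with maximum count
4. Peak hour: 20 (with 3 events)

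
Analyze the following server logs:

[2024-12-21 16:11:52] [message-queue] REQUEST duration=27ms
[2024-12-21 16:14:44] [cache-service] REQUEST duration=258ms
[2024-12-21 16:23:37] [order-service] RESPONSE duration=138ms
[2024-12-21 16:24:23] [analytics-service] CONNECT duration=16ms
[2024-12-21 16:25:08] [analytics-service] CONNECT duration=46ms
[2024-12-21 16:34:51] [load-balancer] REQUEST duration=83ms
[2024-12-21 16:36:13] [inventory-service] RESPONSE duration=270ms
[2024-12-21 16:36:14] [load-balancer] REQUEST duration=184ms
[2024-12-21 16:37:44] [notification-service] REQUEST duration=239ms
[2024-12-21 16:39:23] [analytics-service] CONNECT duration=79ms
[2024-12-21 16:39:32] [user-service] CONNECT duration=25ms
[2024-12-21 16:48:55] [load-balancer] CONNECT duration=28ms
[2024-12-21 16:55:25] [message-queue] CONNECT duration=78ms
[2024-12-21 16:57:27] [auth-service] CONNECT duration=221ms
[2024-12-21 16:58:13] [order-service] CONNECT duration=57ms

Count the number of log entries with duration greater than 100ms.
6

To count timeouts:

1. Threshold: 100ms
2. Extract duration from each log entry
3. Count entries where duration > 100
4. Timeout count: 6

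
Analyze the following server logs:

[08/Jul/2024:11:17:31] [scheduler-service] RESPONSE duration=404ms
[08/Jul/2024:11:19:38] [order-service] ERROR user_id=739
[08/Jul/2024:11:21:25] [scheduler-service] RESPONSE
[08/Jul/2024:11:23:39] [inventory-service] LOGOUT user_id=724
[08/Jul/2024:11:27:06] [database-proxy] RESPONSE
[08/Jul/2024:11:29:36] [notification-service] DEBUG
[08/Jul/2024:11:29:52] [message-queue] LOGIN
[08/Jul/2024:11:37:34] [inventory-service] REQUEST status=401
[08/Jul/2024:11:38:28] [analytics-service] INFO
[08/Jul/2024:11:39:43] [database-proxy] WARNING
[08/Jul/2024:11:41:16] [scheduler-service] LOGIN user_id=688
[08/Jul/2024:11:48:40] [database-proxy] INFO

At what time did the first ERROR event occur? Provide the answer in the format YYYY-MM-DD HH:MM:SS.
2024-07-08 11:19:38

To find the first event:

1. Filter for all ERROR events
2. Sort by timestamp
3. Select the first one
4. Timestamp: 2024-07-08 11:19:38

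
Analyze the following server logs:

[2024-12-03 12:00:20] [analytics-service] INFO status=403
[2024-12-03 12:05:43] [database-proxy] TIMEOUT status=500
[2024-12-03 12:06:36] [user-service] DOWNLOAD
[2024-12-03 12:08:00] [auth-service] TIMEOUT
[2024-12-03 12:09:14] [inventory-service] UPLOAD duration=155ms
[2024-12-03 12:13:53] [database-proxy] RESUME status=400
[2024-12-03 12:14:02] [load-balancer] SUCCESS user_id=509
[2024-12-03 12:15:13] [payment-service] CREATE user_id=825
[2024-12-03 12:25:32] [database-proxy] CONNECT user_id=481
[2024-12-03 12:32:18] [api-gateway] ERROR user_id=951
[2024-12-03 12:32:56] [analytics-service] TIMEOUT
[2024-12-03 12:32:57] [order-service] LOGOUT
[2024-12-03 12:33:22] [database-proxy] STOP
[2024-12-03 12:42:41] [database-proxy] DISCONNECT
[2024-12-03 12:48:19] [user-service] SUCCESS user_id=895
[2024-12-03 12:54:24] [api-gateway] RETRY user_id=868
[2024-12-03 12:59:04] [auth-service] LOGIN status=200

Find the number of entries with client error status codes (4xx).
2

To find matching entries:

1. Pattern to match: client error status codes (4xx)
2. Scan each log entry for the pattern
3. Count matches: 2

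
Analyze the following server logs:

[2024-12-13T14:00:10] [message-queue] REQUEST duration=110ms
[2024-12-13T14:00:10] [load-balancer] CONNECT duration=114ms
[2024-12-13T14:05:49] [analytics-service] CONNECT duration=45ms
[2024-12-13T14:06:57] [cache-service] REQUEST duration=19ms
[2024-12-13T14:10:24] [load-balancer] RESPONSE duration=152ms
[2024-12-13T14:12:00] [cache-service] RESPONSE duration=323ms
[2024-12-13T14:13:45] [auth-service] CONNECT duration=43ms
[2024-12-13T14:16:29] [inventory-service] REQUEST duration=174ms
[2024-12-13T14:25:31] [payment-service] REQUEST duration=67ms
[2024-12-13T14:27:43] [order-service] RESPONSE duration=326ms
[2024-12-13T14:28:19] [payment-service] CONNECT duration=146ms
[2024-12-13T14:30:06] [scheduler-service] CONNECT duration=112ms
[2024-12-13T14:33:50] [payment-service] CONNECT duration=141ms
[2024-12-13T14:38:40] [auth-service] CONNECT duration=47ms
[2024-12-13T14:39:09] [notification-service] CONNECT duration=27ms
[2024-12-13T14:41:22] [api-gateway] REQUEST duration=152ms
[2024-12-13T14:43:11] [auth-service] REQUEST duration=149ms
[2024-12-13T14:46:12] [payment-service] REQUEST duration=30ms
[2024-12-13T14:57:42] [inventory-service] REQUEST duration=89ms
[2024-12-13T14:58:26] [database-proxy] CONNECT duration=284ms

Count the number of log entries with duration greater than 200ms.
3

To count timeouts:

1. Threshold: 200ms
2. Extract duration from each log entry
3. Count entries where duration > 200
4. Timeout count: 3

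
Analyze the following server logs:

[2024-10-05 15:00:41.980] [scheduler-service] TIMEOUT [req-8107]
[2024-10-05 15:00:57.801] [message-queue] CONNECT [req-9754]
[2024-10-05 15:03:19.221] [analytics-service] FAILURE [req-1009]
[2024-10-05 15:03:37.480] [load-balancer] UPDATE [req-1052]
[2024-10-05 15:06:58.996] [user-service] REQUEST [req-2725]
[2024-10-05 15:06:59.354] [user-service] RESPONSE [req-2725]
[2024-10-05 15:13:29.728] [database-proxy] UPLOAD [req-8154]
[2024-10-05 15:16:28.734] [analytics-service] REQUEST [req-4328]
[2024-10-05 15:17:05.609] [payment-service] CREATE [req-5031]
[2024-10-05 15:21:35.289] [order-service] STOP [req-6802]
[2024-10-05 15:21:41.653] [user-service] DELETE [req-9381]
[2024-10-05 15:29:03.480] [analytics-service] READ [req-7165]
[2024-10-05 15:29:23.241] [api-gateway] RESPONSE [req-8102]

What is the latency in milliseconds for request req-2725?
358

To calculate latency:

1. Find REQUEST with id req-2725: 2024-10-05 15:06:58.996
2. Find RESPONSE with id req-2725: 2024-10-05 15:06:59.354
3. Latency: 2024-10-05 15:06:59.354 - 2024-10-05 15:06:58.996 = 358ms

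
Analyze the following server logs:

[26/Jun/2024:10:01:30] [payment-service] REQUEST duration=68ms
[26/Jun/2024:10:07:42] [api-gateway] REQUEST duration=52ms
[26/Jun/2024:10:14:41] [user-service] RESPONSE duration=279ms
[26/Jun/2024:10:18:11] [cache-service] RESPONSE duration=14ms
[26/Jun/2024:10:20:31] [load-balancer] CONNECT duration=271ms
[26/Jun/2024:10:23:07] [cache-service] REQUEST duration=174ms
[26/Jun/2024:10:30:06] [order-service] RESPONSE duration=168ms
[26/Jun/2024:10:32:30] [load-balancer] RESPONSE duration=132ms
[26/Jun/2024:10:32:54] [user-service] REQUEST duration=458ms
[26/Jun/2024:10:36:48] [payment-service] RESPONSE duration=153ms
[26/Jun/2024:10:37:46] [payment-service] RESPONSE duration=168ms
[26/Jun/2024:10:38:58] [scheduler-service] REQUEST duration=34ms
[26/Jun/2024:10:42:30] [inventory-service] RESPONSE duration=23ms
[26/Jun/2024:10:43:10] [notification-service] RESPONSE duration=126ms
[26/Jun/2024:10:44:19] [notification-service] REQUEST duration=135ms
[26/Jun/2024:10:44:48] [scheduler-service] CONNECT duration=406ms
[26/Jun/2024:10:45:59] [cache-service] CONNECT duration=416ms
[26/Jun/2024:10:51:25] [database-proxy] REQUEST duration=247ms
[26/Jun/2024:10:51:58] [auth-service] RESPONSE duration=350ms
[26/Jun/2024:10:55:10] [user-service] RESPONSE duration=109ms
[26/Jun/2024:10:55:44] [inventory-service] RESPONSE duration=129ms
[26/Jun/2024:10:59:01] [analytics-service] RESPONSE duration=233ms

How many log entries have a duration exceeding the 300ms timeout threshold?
4

To count timeouts:

1. Threshold: 300ms
2. Extract duration from each log entry
3. Count entries where duration > 300
4. Timeout count: 4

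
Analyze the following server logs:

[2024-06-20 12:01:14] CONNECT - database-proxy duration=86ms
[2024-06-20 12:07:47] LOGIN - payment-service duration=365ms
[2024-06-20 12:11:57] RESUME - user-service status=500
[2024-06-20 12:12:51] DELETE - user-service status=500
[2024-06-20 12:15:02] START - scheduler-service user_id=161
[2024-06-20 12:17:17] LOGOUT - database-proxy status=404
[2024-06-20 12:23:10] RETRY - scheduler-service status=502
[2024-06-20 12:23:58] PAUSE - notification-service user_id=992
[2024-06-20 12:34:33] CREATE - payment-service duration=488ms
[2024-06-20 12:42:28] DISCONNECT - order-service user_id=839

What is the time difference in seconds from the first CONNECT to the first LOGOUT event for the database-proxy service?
963

To find the time between events:

1. Locate the first CONNECT event for database-proxy: 2024-06-20 12:01:14
2. Locate the first LOGOUT event for database-proxy: 2024-06-20 12:17:17
3. Calculate the difference: 2024-06-20 12:17:17 - 2024-06-20 12:01:14 = 963 seconds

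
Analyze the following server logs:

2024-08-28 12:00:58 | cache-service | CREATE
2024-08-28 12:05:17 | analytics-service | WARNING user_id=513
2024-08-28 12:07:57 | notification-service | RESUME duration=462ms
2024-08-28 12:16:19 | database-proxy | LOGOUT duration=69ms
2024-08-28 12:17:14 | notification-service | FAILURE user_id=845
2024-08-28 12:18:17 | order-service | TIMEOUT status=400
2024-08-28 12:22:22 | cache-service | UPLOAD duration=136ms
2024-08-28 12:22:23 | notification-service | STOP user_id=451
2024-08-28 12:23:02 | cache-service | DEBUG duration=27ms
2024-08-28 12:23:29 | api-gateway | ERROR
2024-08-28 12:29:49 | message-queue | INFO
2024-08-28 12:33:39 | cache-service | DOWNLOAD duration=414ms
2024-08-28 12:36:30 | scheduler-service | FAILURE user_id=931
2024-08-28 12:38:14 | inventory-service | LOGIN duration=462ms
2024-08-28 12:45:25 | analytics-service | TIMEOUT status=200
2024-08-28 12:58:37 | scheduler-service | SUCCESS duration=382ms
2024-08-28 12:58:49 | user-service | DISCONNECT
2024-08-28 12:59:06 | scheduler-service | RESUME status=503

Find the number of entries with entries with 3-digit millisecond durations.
5

To find matching entries:

1. Pattern to match: entries with 3-digit millisecond durations
2. Scan each log entry for the pattern
3. Count matches: 5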